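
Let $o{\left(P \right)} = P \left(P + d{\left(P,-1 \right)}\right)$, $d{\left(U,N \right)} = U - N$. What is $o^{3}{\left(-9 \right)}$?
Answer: $3581577$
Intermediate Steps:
$o{\left(P \right)} = P \left(1 + 2 P\right)$ ($o{\left(P \right)} = P \left(P + \left(P - -1\right)\right) = P \left(P + \left(P + 1\right)\right) = P \left(P + \left(1 + P\right)\right) = P \left(1 + 2 P\right)$)
$o^{3}{\left(-9 \right)} = \left(- 9 \left(1 + 2 \left(-9\right)\right)\right)^{3} = \left(- 9 \left(1 - 18\right)\right)^{3} = \left(\left(-9\right) \left(-17\right)\right)^{3} = 153^{3} = 3581577$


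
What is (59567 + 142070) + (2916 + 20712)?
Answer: 225265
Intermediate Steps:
(59567 + 142070) + (2916 + 20712) = 201637 + 23628 = 225265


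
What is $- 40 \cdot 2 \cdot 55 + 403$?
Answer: $-3997$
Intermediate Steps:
$- 40 \cdot 2 \cdot 55 + 403 = \left(-40\right) 110 + 403 = -4400 + 403 = -3997$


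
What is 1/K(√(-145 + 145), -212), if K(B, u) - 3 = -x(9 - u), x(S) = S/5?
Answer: -5/206 ≈ -0.024272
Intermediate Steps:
x(S) = S/5 (x(S) = S*(⅕) = S/5)
K(B, u) = 6/5 + u/5 (K(B, u) = 3 - (9 - u)/5 = 3 - (9/5 - u/5) = 3 + (-9/5 + u/5) = 6/5 + u/5)
1/K(√(-145 + 145), -212) = 1/(6/5 + (⅕)*(-212)) = 1/(6/5 - 212/5) = 1/(-206/5) = -5/206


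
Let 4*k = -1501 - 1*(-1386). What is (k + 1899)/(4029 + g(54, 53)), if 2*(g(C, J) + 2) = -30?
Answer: 7481/16048 ≈ 0.46616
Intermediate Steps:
g(C, J) = -17 (g(C, J) = -2 + (1/2)*(-30) = -2 - 15 = -17)
k = -115/4 (k = (-1501 - 1*(-1386))/4 = (-1501 + 1386)/4 = (1/4)*(-115) = -115/4 ≈ -28.750)
(k + 1899)/(4029 + g(54, 53)) = (-115/4 + 1899)/(4029 - 17) = (7481/4)/4012 = (7481/4)*(1/4012) = 7481/16048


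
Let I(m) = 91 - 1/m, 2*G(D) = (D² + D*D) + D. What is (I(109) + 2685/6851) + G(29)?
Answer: 1414186415/1493518 ≈ 946.88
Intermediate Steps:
G(D) = D² + D/2 (G(D) = ((D² + D*D) + D)/2 = ((D² + D²) + D)/2 = (2*D² + D)/2 = (D + 2*D²)/2 = D² + D/2)
(I(109) + 2685/6851) + G(29) = ((91 - 1/109) + 2685/6851) + 29*(½ + 29) = ((91 - 1*1/109) + 2685*(1/6851)) + 29*(59/2) = ((91 - 1/109) + 2685/6851) + 1711/2 = (9918/109 + 2685/6851) + 1711/2 = 68240883/746759 + 1711/2 = 1414186415/1493518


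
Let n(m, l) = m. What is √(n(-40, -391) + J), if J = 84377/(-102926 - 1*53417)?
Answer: 3*I*√110101899919/156343 ≈ 6.3671*I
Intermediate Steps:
J = -84377/156343 (J = 84377/(-102926 - 53417) = 84377/(-156343) = 84377*(-1/156343) = -84377/156343 ≈ -0.53969)
√(n(-40, -391) + J) = √(-40 - 84377/156343) = √(-6338097/156343) = 3*I*√110101899919/156343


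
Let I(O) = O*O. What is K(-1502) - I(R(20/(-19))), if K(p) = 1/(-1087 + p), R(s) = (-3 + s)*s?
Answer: -6140202721/337401069 ≈ -18.199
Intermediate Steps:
R(s) = s*(-3 + s)
I(O) = O²
K(-1502) - I(R(20/(-19))) = 1/(-1087 - 1502) - ((20/(-19))*(-3 + 20/(-19)))² = 1/(-2589) - ((20*(-1/19))*(-3 + 20*(-1/19)))² = -1/2589 - (-20*(-3 - 20/19)/19)² = -1/2589 - (-20/19*(-77/19))² = -1/2589 - (1540/361)² = -1/2589 - 1*2371600/130321 = -1/2589 - 2371600/130321 = -6140202721/337401069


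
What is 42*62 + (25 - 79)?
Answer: 2550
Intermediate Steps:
42*62 + (25 - 79) = 2604 - 54 = 2550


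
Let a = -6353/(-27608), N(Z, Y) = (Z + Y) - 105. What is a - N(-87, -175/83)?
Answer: 445319787/2291464 ≈ 194.34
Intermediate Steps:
N(Z, Y) = -105 + Y + Z (N(Z, Y) = (Y + Z) - 105 = -105 + Y + Z)
a = 6353/27608 (a = -6353*(-1/27608) = 6353/27608 ≈ 0.23011)
a - N(-87, -175/83) = 6353/27608 - (-105 - 175/83 - 87) = 6353/27608 - 1*(-16111/83) = 6353/27608 + 16111/83 = 445319787/2291464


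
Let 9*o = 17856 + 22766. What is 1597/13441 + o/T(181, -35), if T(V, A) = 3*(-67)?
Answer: -543111329/24314769 ≈ -22.337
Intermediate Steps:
T(V, A) = -201
o = 40622/9 (o = (17856 + 22766)/9 = (1/9)*40622 = 40622/9 ≈ 4513.6)
1597/13441 + o/T(181, -35) = 1597/13441 + (40622/9)/(-201) = 1597*(1/13441) + (40622/9)*(-1/201) = 1597/13441 - 40622/1809 = -543111329/24314769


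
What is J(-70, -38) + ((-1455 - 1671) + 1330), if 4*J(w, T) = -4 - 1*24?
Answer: -1803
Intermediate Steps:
J(w, T) = -7 (J(w, T) = (-4 - 1*24)/4 = (-4 - 24)/4 = (¼)*(-28) = -7)
J(-70, -38) + ((-1455 - 1671) + 1330) = -7 + ((-1455 - 1671) + 1330) = -7 + (-3126 + 1330) = -7 - 1796 = -1803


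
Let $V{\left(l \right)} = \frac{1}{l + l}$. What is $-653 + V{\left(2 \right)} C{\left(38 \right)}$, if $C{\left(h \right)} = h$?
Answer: $- \frac{1287}{2} \approx -643.5$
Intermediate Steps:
$V{\left(l \right)} = \frac{1}{2 l}$
$-653 + V{\left(2 \right)} C{\left(38 \right)} = -653 + \frac{1}{2 \cdot 2} \cdot 38 = -653 + \frac{1}{2} \cdot \frac{1}{2} \cdot 38 = -653 + \frac{1}{4} \cdot 38 = -653 + \frac{19}{2} = - \frac{1287}{2}$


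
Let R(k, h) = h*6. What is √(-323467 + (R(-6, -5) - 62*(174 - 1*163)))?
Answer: I*√324179 ≈ 569.37*I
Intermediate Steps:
R(k, h) = 6*h
√(-323467 + (R(-6, -5) - 62*(174 - 1*163))) = √(-323467 + (6*(-5) - 62*(174 - 1*163))) = √(-323467 + (-30 - 62*(174 - 163))) = √(-323467 + (-30 - 62*11)) = √(-323467 + (-30 - 682)) = √(-323467 - 712) = √(-324179) = I*√324179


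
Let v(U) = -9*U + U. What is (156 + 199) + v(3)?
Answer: 331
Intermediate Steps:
v(U) = -8*U
(156 + 199) + v(3) = (156 + 199) - 8*3 = 355 - 24 = 331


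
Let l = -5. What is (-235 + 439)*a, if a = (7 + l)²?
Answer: 816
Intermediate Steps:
a = 4 (a = (7 - 5)² = 2² = 4)
(-235 + 439)*a = (-235 + 439)*4 = 204*4 = 816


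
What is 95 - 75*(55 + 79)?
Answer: -9955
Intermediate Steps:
95 - 75*(55 + 79) = 95 - 75*134 = 95 - 10050 = -9955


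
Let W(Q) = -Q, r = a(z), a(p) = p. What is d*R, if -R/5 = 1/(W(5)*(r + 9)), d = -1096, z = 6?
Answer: -1096/15 ≈ -73.067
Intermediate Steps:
r = 6
R = 1/15 (R = -5*(-1/(5*(6 + 9))) = -5/((-5*15)) = -5/(-75) = -5*(-1/75) = 1/15 ≈ 0.066667)
d*R = -1096*1/15 = -1096/15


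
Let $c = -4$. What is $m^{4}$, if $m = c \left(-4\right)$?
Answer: $65536$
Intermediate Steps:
$m = 16$ ($m = \left(-4\right) \left(-4\right) = 16$)
$m^{4} = 16^{4} = 65536$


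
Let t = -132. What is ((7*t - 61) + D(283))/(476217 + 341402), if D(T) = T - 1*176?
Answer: -878/817619 ≈ -0.0010739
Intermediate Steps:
D(T) = -176 + T (D(T) = T - 176 = -176 + T)
((7*t - 61) + D(283))/(476217 + 341402) = ((7*(-132) - 61) + (-176 + 283))/(476217 + 341402) = ((-924 - 61) + 107)/817619 = (-985 + 107)*(1/817619) = -878*1/817619 = -878/817619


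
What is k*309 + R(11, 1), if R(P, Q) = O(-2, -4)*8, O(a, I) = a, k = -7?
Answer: -2179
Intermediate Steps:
R(P, Q) = -16 (R(P, Q) = -2*8 = -16)
k*309 + R(11, 1) = -7*309 - 16 = -2163 - 16 = -2179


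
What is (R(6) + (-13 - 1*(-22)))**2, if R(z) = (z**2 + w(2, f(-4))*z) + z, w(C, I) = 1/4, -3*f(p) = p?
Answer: 11025/4 ≈ 2756.3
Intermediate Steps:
f(p) = -p/3
w(C, I) = 1/4
R(z) = z**2 + 5*z/4 (R(z) = (z**2 + z/4) + z = z**2 + 5*z/4)
(R(6) + (-13 - 1*(-22)))**2 = ((1/4)*6*(5 + 4*6) + (-13 - 1*(-22)))**2 = ((1/4)*6*(5 + 24) + (-13 + 22))**2 = ((1/4)*6*29 + 9)**2 = (87/2 + 9)**2 = (105/2)**2 = 11025/4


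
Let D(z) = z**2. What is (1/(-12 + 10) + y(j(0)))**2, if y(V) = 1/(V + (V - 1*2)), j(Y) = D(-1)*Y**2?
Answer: 1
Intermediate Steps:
j(Y) = Y**2 (j(Y) = (-1)**2*Y**2 = 1*Y**2 = Y**2)
y(V) = 1/(-2 + 2*V) (y(V) = 1/(V + (V - 2)) = 1/(V + (-2 + V)) = 1/(-2 + 2*V))
(1/(-12 + 10) + y(j(0)))**2 = (1/(-12 + 10) + 1/(2*(-1 + 0**2)))**2 = (1/(-2) + 1/(2*(-1 + 0)))**2 = (-1/2 + (1/2)/(-1))**2 = (-1/2 + (1/2)*(-1))**2 = (-1/2 - 1/2)**2 = (-1)**2 = 1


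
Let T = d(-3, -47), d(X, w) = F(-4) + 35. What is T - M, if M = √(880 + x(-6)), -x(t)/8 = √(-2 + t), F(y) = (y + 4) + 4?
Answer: 39 - 4*√(55 - I*√2) ≈ 9.3327 + 0.38135*I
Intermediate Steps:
F(y) = 8 + y (F(y) = (4 + y) + 4 = 8 + y)
d(X, w) = 39 (d(X, w) = (8 - 4) + 35 = 4 + 35 = 39)
x(t) = -8*√(-2 + t)
T = 39
M = √(880 - 16*I*√2) (M = √(880 - 8*√(-2 - 6)) = √(880 - 16*I*√2) ≈ 29.667 - 0.3814*I)
T - M = 39 - 4*√(55 - I*√2)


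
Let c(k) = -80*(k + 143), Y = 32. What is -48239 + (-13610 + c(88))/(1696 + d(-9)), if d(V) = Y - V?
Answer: -83823233/1737 ≈ -48258.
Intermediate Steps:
c(k) = -11440 - 80*k (c(k) = -80*(143 + k) = -11440 - 80*k)
d(V) = 32 - V
-48239 + (-13610 + c(88))/(1696 + d(-9)) = -48239 + (-13610 + (-11440 - 80*88))/(1696 + (32 - 1*(-9))) = -48239 + (-13610 + (-11440 - 7040))/(1696 + (32 + 9)) = -48239 + (-13610 - 18480)/(1696 + 41) = -48239 - 32090/1737 = -83823233/1737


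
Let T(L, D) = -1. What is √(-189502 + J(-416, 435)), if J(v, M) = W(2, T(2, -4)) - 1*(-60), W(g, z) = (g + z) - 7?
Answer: 2*I*√47362 ≈ 435.26*I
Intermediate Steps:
W(g, z) = -7 + g + z
J(v, M) = 54 (J(v, M) = (-7 + 2 - 1) - 1*(-60) = -6 + 60 = 54)
√(-189502 + J(-416, 435)) = √(-189502 + 54) = √(-189448) = 2*I*√47362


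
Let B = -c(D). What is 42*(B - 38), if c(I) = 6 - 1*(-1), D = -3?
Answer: -1890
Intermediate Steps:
c(I) = 7 (c(I) = 6 + 1 = 7)
B = -7 (B = -1*7 = -7)
42*(B - 38) = 42*(-7 - 38) = 42*(-45) = -1890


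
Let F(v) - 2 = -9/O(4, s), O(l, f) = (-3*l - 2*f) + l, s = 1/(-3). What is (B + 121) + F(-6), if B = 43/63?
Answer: 173125/1386 ≈ 124.91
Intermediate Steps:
B = 43/63 (B = 43*(1/63) = 43/63 ≈ 0.68254)
s = -⅓ ≈ -0.33333
O(l, f) = -2*f - 2*l
F(v) = 71/22 (F(v) = 2 - 9/(-2*(-⅓) - 2*4) = 2 - 9/(⅔ - 8) = 2 - 9/(-22/3) = 2 - 9*(-3/22) = 2 + 27/22 = 71/22)
(B + 121) + F(-6) = (43/63 + 121) + 71/22 = 7666/63 + 71/22 = 173125/1386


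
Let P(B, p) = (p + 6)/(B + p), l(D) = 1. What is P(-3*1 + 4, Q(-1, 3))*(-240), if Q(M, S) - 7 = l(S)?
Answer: -1120/3 ≈ -373.33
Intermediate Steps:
Q(M, S) = 8 (Q(M, S) = 7 + 1 = 8)
P(B, p) = (6 + p)/(B + p)
P(-3*1 + 4, Q(-1, 3))*(-240) = ((6 + 8)/((-3*1 + 4) + 8))*(-240) = (14/((-3 + 4) + 8))*(-240) = (14/(1 + 8))*(-240) = (14/9)*(-240) = -1120/3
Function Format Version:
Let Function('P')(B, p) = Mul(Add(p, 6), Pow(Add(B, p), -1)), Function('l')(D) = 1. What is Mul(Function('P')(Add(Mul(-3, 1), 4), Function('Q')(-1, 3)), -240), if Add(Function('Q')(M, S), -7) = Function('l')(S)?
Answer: Rational(-1120, 3) ≈ -373.33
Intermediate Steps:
Function('Q')(M, S) = 8 (Function('Q')(M, S) = Add(7, 1) = 8)
Function('P')(B, p) = Mul(Pow(Add(B, p), -1), Add(6, p)) (Function('P')(B, p) = Mul(Add(6, p), Pow(Add(B, p), -1)) = Mul(Pow(Add(B, p), -1), Add(6, p)))
Mul(Function('P')(Add(Mul(-3, 1), 4), Function('Q')(-1, 3)), -240) = Mul(Mul(Pow(Add(Add(Mul(-3, 1), 4), 8), -1), Add(6, 8)), -240) = Mul(Mul(Pow(Add(Add(-3, 4), 8), -1), 14), -240) = Mul(Mul(Pow(Add(1, 8), -1), 14), -240) = Mul(Mul(Pow(9, -1), 14), -240) = Mul(Mul(Rational(1, 9), 14), -240) = Mul(Rational(14, 9), -240) = Rational(-1120, 3)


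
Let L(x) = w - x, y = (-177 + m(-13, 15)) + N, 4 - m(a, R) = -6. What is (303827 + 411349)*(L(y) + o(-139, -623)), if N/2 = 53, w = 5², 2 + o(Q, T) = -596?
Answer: -366170112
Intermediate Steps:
o(Q, T) = -598 (o(Q, T) = -2 - 596 = -598)
m(a, R) = 10 (m(a, R) = 4 - 1*(-6) = 4 + 6 = 10)
w = 25
N = 106 (N = 2*53 = 106)
y = -61 (y = (-177 + 10) + 106 = -167 + 106 = -61)
L(x) = 25 - x
(303827 + 411349)*(L(y) + o(-139, -623)) = (303827 + 411349)*((25 - 1*(-61)) - 598) = 715176*((25 + 61) - 598) = 715176*(86 - 598) = 715176*(-512) = -366170112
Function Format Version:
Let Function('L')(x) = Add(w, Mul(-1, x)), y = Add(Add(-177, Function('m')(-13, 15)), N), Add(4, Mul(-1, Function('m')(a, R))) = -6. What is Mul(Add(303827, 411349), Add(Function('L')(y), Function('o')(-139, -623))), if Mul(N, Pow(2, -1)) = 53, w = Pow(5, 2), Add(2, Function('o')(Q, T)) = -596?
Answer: -366170112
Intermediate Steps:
Function('o')(Q, T) = -598 (Function('o')(Q, T) = Add(-2, -596) = -598)
Function('m')(a, R) = 10 (Function('m')(a, R) = Add(4, Mul(-1, -6)) = Add(4, 6) = 10)
w = 25
N = 106 (N = Mul(2, 53) = 106)
y = -61 (y = Add(Add(-177, 10), 106) = Add(-167, 106) = -61)
Function('L')(x) = Add(25, Mul(-1, x))
Mul(Add(303827, 411349), Add(Function('L')(y), Function('o')(-139, -623))) = Mul(Add(303827, 411349), Add(Add(25, Mul(-1, -61)), -598)) = Mul(715176, Add(Add(25, 61), -598)) = Mul(715176, Add(86, -598)) = Mul(715176, -512) = -366170112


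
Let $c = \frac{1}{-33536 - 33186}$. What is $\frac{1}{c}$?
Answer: $-66722$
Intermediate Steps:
$c = - \frac{1}{66722}$ ($c = \frac{1}{-66722} = - \frac{1}{66722} \approx -1.4988 \cdot 10^{-5}$)
$\frac{1}{c} = \frac{1}{- \frac{1}{66722}} = -66722$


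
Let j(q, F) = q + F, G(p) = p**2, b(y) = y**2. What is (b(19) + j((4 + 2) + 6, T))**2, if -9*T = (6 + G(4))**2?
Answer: 8254129/81 ≈ 1.0190e+5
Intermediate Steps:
T = -484/9 (T = -(6 + 4**2)**2/9 = -(6 + 16)**2/9 = -1/9*22**2 = -1/9*484 = -484/9 ≈ -53.778)
j(q, F) = F + q
(b(19) + j((4 + 2) + 6, T))**2 = (19**2 + (-484/9 + ((4 + 2) + 6)))**2 = (361 + (-484/9 + (6 + 6)))**2 = (361 + (-484/9 + 12))**2 = (361 - 376/9)**2 = (2873/9)**2 = 8254129/81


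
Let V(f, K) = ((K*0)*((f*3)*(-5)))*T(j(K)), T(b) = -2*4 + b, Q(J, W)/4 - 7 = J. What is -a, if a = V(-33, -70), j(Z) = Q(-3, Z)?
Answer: 0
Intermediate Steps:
Q(J, W) = 28 + 4*J
j(Z) = 16 (j(Z) = 28 + 4*(-3) = 28 - 12 = 16)
T(b) = -8 + b
V(f, K) = 0 (V(f, K) = ((K*0)*((f*3)*(-5)))*(-8 + 16) = (0*((3*f)*(-5)))*8 = (0*(-15*f))*8 = 0*8 = 0)
a = 0
-a = -1*0 = 0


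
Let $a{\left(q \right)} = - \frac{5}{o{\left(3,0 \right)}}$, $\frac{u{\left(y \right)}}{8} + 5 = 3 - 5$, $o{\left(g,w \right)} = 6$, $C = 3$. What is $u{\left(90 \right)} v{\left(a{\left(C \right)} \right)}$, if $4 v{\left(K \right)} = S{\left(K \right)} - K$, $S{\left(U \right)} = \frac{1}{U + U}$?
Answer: $- \frac{49}{15} \approx -3.2667$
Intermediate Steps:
$S{\left(U \right)} = \frac{1}{2 U}$
$u{\left(y \right)} = -56$ ($u{\left(y \right)} = -40 + 8 \left(3 - 5\right) = -40 + 8 \left(-2\right) = -40 - 16 = -56$)
$a{\left(q \right)} = - \frac{5}{6}$
$v{\left(K \right)} = - \frac{K}{4} + \frac{1}{8 K}$ ($v{\left(K \right)} = \frac{\frac{1}{2 K} - K}{4} = - \frac{K}{4} + \frac{1}{8 K}$)
$u{\left(90 \right)} v{\left(a{\left(C \right)} \right)} = - 56 \left(\left(- \frac{1}{4}\right) \left(- \frac{5}{6}\right) + \frac{1}{8 \left(- \frac{5}{6}\right)}\right) = - 56 \left(\frac{5}{24} + \frac{1}{8} \left(- \frac{6}{5}\right)\right) = - 56 \left(\frac{5}{24} - \frac{3}{20}\right) = \left(-56\right) \frac{7}{120} = - \frac{49}{15}$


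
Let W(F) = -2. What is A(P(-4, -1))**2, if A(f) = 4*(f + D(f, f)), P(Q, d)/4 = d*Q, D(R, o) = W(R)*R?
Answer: 4096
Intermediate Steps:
D(R, o) = -2*R
P(Q, d) = 4*Q*d (P(Q, d) = 4*(d*Q) = 4*(Q*d) = 4*Q*d)
A(f) = -4*f (A(f) = 4*(f - 2*f) = 4*(-f) = -4*f)
A(P(-4, -1))**2 = (-16*(-4)*(-1))**2 = (-4*16)**2 = (-64)**2 = 4096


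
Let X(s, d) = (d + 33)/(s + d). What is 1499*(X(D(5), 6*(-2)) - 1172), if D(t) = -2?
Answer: -3518153/2 ≈ -1.7591e+6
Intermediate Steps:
X(s, d) = (33 + d)/(d + s)
1499*(X(D(5), 6*(-2)) - 1172) = 1499*((33 + 6*(-2))/(6*(-2) - 2) - 1172) = 1499*((33 - 12)/(-12 - 2) - 1172) = 1499*(21/(-14) - 1172) = 1499*(-1/14*21 - 1172) = 1499*(-3/2 - 1172) = 1499*(-2347/2) = -3518153/2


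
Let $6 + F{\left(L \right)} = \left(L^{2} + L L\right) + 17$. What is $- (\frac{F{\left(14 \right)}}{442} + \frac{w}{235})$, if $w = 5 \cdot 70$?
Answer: $- \frac{3837}{1598} \approx -2.4011$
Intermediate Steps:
$F{\left(L \right)} = 11 + 2 L^{2}$ ($F{\left(L \right)} = -6 + \left(\left(L^{2} + L L\right) + 17\right) = -6 + \left(\left(L^{2} + L^{2}\right) + 17\right) = -6 + \left(2 L^{2} + 17\right) = -6 + \left(17 + 2 L^{2}\right) = 11 + 2 L^{2}$)
$w = 350$
$- (\frac{F{\left(14 \right)}}{442} + \frac{w}{235}) = - (\frac{11 + 2 \cdot 14^{2}}{442} + \frac{350}{235}) = - (\left(11 + 2 \cdot 196\right) \frac{1}{442} + 350 \cdot \frac{1}{235}) = - (\left(11 + 392\right) \frac{1}{442} + \frac{70}{47}) = - (403 \cdot \frac{1}{442} + \frac{70}{47}) = - (\frac{31}{34} + \frac{70}{47}) = \left(-1\right) \frac{3837}{1598} = - \frac{3837}{1598}$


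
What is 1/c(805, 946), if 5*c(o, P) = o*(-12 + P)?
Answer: 1/150374 ≈ 6.6501e-6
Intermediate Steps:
c(o, P) = o*(-12 + P)/5 (c(o, P) = (o*(-12 + P))/5 = o*(-12 + P)/5)
1/c(805, 946) = 1/((1/5)*805*(-12 + 946)) = 1/((1/5)*805*934) = 1/150374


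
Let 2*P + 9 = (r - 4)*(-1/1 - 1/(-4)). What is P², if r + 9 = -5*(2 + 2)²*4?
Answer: 927369/64 ≈ 14490.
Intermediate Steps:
r = -329 (r = -9 - 5*(2 + 2)²*4 = -9 - 5*4²*4 = -9 - 5*16*4 = -9 - 80*4 = -9 - 320 = -329)
P = 963/8 (P = -9/2 + ((-329 - 4)*(-1/1 - 1/(-4)))/2 = -9/2 + (-333*(-1*1 - 1*(-¼)))/2 = -9/2 + (-333*(-1 + ¼))/2 = -9/2 + (-333*(-¾))/2 = -9/2 + (½)*(999/4) = -9/2 + 999/8 = 963/8 ≈ 120.38)
P² = (963/8)² = 927369/64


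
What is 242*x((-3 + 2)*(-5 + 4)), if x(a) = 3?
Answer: 726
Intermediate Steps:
242*x((-3 + 2)*(-5 + 4)) = 242*3 = 726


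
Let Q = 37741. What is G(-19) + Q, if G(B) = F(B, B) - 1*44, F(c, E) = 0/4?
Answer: 37697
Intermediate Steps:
F(c, E) = 0 (F(c, E) = 0*(¼) = 0)
G(B) = -44 (G(B) = 0 - 1*44 = 0 - 44 = -44)
G(-19) + Q = -44 + 37741 = 37697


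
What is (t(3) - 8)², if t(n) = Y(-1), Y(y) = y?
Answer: 81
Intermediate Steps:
t(n) = -1
(t(3) - 8)² = (-1 - 8)² = (-9)² = 81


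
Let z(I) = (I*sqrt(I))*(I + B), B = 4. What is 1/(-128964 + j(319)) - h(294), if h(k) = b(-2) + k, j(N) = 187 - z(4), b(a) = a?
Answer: -37621573/128841 ≈ -292.00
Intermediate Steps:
z(I) = I**(3/2)*(4 + I) (z(I) = (I*sqrt(I))*(I + 4) = I**(3/2)*(4 + I))
j(N) = 123 (j(N) = 187 - 4**(3/2)*(4 + 4) = 187 - 8*8 = 187 - 1*64 = 187 - 64 = 123)
h(k) = -2 + k
1/(-128964 + j(319)) - h(294) = 1/(-128964 + 123) - (-2 + 294) = 1/(-128841) - 1*292 = -1/128841 - 292 = -37621573/128841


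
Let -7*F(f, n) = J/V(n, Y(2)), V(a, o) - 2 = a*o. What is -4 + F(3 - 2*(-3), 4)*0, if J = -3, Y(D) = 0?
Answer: -4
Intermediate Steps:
V(a, o) = 2 + a*o
F(f, n) = 3/14 (F(f, n) = -(-3)/(7*(2 + n*0)) = -(-3)/(7*(2 + 0)) = -(-3)/(7*2) = -⅐*(-3/2) = 3/14)
-4 + F(3 - 2*(-3), 4)*0 = -4 + (3/14)*0 = -4 + 0 = -4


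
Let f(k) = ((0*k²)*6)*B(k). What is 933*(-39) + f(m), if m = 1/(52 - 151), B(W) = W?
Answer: -36387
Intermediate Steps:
m = -1/99 (m = 1/(-99) = -1/99 ≈ -0.010101)
f(k) = 0 (f(k) = ((0*k²)*6)*k = (0*6)*k = 0*k = 0)
933*(-39) + f(m) = 933*(-39) + 0 = -36387 + 0 = -36387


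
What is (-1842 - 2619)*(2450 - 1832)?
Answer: -2756898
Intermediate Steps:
(-1842 - 2619)*(2450 - 1832) = -4461*618 = -2756898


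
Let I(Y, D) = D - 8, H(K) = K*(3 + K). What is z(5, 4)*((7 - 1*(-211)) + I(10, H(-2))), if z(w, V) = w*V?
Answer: 4160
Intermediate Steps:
I(Y, D) = -8 + D
z(w, V) = V*w
z(5, 4)*((7 - 1*(-211)) + I(10, H(-2))) = (4*5)*((7 - 1*(-211)) + (-8 - 2*(3 - 2))) = 20*((7 + 211) + (-8 - 2*1)) = 20*(218 + (-8 - 2)) = 20*(218 - 10) = 20*208 = 4160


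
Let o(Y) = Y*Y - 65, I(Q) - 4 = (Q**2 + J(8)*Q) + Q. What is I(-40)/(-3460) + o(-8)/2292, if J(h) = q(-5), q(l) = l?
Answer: -1011637/1982580 ≈ -0.51026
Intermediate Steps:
J(h) = -5
I(Q) = 4 + Q**2 - 4*Q (I(Q) = 4 + ((Q**2 - 5*Q) + Q) = 4 + (Q**2 - 4*Q) = 4 + Q**2 - 4*Q)
o(Y) = -65 + Y**2 (o(Y) = Y**2 - 65 = -65 + Y**2)
I(-40)/(-3460) + o(-8)/2292 = (4 + (-40)**2 - 4*(-40))/(-3460) + (-65 + (-8)**2)/2292 = (4 + 1600 + 160)*(-1/3460) + (-65 + 64)*(1/2292) = 1764*(-1/3460) - 1*1/2292 = -441/865 - 1/2292 = -1011637/1982580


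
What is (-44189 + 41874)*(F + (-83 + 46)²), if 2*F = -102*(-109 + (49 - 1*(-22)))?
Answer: -7655705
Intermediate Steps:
F = 1938 (F = (-102*(-109 + (49 - 1*(-22))))/2 = (-102*(-109 + (49 + 22)))/2 = (-102*(-109 + 71))/2 = (-102*(-38))/2 = (½)*3876 = 1938)
(-44189 + 41874)*(F + (-83 + 46)²) = (-44189 + 41874)*(1938 + (-83 + 46)²) = -2315*(1938 + (-37)²) = -2315*(1938 + 1369) = -2315*3307 = -7655705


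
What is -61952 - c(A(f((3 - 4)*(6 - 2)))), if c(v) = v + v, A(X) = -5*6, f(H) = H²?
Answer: -61892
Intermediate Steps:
A(X) = -30
c(v) = 2*v
-61952 - c(A(f((3 - 4)*(6 - 2)))) = -61952 - 2*(-30) = -61952 - 1*(-60) = -61952 + 60 = -61892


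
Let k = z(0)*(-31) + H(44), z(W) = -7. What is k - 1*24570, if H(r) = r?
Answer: -24309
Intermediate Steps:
k = 261 (k = -7*(-31) + 44 = 217 + 44 = 261)
k - 1*24570 = 261 - 1*24570 = 261 - 24570 = -24309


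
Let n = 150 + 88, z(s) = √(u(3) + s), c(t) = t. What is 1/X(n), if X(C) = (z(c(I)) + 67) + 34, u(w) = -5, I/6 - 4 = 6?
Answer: 101/10146 - √55/10146 ≈ 0.0092237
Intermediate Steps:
I = 60 (I = 24 + 6*6 = 24 + 36 = 60)
z(s) = √(-5 + s)
n = 238
X(C) = 101 + √55 (X(C) = (√(-5 + 60) + 67) + 34 = (√55 + 67) + 34 = (67 + √55) + 34 = 101 + √55)
1/X(n) = 1/(101 + √55)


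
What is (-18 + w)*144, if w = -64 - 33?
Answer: -16560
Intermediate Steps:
w = -97
(-18 + w)*144 = (-18 - 97)*144 = -115*144 = -16560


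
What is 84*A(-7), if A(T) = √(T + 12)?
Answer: 84*√5 ≈ 187.83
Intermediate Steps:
A(T) = √(12 + T)
84*A(-7) = 84*√(12 - 7) = 84*√5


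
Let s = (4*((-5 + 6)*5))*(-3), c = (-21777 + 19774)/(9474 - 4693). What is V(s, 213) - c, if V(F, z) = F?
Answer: -284857/4781 ≈ -59.581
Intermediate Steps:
c = -2003/4781 ≈ -0.41895
s = -60 (s = (4*(1*5))*(-3) = (4*5)*(-3) = 20*(-3) = -60)
V(s, 213) - c = -60 - 1*(-2003/4781) = -60 + 2003/4781 = -284857/4781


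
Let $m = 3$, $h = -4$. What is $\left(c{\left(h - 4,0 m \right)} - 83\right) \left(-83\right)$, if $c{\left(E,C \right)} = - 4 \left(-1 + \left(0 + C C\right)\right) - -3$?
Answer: $6308$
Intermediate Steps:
$c{\left(E,C \right)} = 7 - 4 C^{2}$ ($c{\left(E,C \right)} = - 4 \left(-1 + \left(0 + C^{2}\right)\right) + 3 = - 4 \left(-1 + C^{2}\right) + 3 = \left(4 - 4 C^{2}\right) + 3 = 7 - 4 C^{2}$)
$\left(c{\left(h - 4,0 m \right)} - 83\right) \left(-83\right) = \left(\left(7 - 4 \left(0 \cdot 3\right)^{2}\right) - 83\right) \left(-83\right) = \left(\left(7 - 4 \cdot 0^{2}\right) - 83\right) \left(-83\right) = \left(\left(7 - 0\right) - 83\right) \left(-83\right) = \left(\left(7 + 0\right) - 83\right) \left(-83\right) = \left(7 - 83\right) \left(-83\right) = \left(-76\right) \left(-83\right) = 6308$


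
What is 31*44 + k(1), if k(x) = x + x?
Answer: 1366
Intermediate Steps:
k(x) = 2*x
31*44 + k(1) = 31*44 + 2*1 = 1364 + 2 = 1366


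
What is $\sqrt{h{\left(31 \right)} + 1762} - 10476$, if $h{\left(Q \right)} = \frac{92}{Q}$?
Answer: $-10476 + \frac{\sqrt{1696134}}{31} \approx -10434.0$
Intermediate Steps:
$\sqrt{h{\left(31 \right)} + 1762} - 10476 = \sqrt{\frac{92}{31} + 1762} - 10476 = \sqrt{\frac{54714}{31}} - 10476 = \frac{\sqrt{1696134}}{31} - 10476 = -10476 + \frac{\sqrt{1696134}}{31}$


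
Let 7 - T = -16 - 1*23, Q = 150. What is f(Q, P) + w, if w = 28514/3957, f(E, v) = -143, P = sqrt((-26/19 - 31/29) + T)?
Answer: -537337/3957 ≈ -135.79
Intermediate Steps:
T = 46 (T = 7 - (-16 - 1*23) = 7 - (-16 - 23) = 7 - 1*(-39) = 7 + 39 = 46)
P = 3*sqrt(1469517)/551 (P = sqrt((-26/19 - 31/29) + 46) = sqrt(-1343/551 + 46) = sqrt(24003/551) = 3*sqrt(1469517)/551 ≈ 6.6002)
w = 28514/3957 (w = 28514*(1/3957) = 28514/3957 ≈ 7.2060)
f(Q, P) + w = -143 + 28514/3957 = -537337/3957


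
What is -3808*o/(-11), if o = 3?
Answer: 11424/11 ≈ 1038.5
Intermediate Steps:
-3808*o/(-11) = -11424/(-11) = -11424*(-1)/11 = -3808*(-3/11) = 11424/11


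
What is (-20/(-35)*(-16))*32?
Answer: -2048/7 ≈ -292.57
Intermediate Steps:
(-20/(-35)*(-16))*32 = (-20*(-1/35)*(-16))*32 = ((4/7)*(-16))*32 = -64/7*32 = -2048/7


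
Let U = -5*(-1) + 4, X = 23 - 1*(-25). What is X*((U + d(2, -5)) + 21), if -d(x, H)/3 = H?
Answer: 2160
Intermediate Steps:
X = 48 (X = 23 + 25 = 48)
U = 9 (U = 5 + 4 = 9)
d(x, H) = -3*H
X*((U + d(2, -5)) + 21) = 48*((9 - 3*(-5)) + 21) = 48*((9 + 15) + 21) = 48*(24 + 21) = 48*45 = 2160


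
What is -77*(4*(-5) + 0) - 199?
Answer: 1341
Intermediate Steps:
-77*(4*(-5) + 0) - 199 = -77*(-20 + 0) - 199 = -77*(-20) - 199 = 1540 - 199 = 1341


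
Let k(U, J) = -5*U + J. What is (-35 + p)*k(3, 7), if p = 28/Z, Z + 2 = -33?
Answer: 1432/5 ≈ 286.40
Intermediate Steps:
Z = -35 (Z = -2 - 33 = -35)
p = -4/5 (p = 28/(-35) = 28*(-1/35) = -4/5 ≈ -0.80000)
k(U, J) = J - 5*U
(-35 + p)*k(3, 7) = (-35 - 4/5)*(7 - 5*3) = -179*(7 - 15)/5 = -179/5*(-8) = 1432/5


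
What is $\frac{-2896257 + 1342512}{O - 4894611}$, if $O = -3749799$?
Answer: $\frac{103583}{576294} \approx 0.17974$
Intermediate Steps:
$\frac{-2896257 + 1342512}{O - 4894611} = \frac{-2896257 + 1342512}{-3749799 - 4894611} = - \frac{1553745}{-8644410} = \left(-1553745\right) \left(- \frac{1}{8644410}\right) = \frac{103583}{576294}$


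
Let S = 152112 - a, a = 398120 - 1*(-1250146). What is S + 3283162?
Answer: 1787008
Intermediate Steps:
a = 1648266 (a = 398120 + 1250146 = 1648266)
S = -1496154 (S = 152112 - 1*1648266 = 152112 - 1648266 = -1496154)
S + 3283162 = -1496154 + 3283162 = 1787008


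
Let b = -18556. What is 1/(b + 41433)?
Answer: 1/22877 ≈ 4.3712e-5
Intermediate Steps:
1/(b + 41433) = 1/(-18556 + 41433) = 1/22877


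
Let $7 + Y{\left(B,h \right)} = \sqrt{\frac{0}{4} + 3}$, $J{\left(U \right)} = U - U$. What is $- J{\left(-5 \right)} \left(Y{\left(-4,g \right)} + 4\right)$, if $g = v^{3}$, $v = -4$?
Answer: $0$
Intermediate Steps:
$J{\left(U \right)} = 0$
$g = -64$ ($g = \left(-4\right)^{3} = -64$)
$Y{\left(B,h \right)} = -7 + \sqrt{3}$ ($Y{\left(B,h \right)} = -7 + \sqrt{\frac{0}{4} + 3} = -7 + \sqrt{0 \cdot \frac{1}{4} + 3} = -7 + \sqrt{0 + 3} = -7 + \sqrt{3}$)
$- J{\left(-5 \right)} \left(Y{\left(-4,g \right)} + 4\right) = \left(-1\right) 0 \left(\left(-7 + \sqrt{3}\right) + 4\right) = 0 \left(-3 + \sqrt{3}\right) = 0$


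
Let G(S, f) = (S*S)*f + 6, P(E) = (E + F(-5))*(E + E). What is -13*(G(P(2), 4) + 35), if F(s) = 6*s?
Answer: -652821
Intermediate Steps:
P(E) = 2*E*(-30 + E) (P(E) = (E + 6*(-5))*(E + E) = (E - 30)*(2*E) = (-30 + E)*(2*E) = 2*E*(-30 + E))
G(S, f) = 6 + f*S² (G(S, f) = S²*f + 6 = f*S² + 6 = 6 + f*S²)
-13*(G(P(2), 4) + 35) = -13*((6 + 4*(2*2*(-30 + 2))²) + 35) = -13*((6 + 4*(2*2*(-28))²) + 35) = -13*((6 + 4*(-112)²) + 35) = -13*((6 + 4*12544) + 35) = -13*((6 + 50176) + 35) = -13*(50182 + 35) = -13*50217 = -652821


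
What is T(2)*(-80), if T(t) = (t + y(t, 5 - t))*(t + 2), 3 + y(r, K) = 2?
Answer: -320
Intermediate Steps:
y(r, K) = -1 (y(r, K) = -3 + 2 = -1)
T(t) = (-1 + t)*(2 + t) (T(t) = (t - 1)*(t + 2) = (-1 + t)*(2 + t))
T(2)*(-80) = (-2 + 2 + 2²)*(-80) = (-2 + 2 + 4)*(-80) = 4*(-80) = -320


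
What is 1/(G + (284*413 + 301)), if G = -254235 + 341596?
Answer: 1/204954 ≈ 4.8791e-6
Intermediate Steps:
G = 87361
1/(G + (284*413 + 301)) = 1/(87361 + (284*413 + 301)) = 1/(87361 + (117292 + 301)) = 1/(87361 + 117593) = 1/204954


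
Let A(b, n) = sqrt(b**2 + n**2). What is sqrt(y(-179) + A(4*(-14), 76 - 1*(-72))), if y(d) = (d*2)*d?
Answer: sqrt(64082 + 4*sqrt(1565)) ≈ 253.46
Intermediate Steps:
y(d) = 2*d**2 (y(d) = (2*d)*d = 2*d**2)
sqrt(y(-179) + A(4*(-14), 76 - 1*(-72))) = sqrt(2*(-179)**2 + sqrt((4*(-14))**2 + (76 - 1*(-72))**2)) = sqrt(2*32041 + sqrt((-56)**2 + (76 + 72)**2)) = sqrt(64082 + sqrt(3136 + 148**2)) = sqrt(64082 + sqrt(3136 + 21904)) = sqrt(64082 + sqrt(25040)) = sqrt(64082 + 4*sqrt(1565))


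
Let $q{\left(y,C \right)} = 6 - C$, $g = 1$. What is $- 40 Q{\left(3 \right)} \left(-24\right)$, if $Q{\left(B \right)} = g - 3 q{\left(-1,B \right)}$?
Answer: $-7680$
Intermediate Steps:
$Q{\left(B \right)} = -17 + 3 B$ ($Q{\left(B \right)} = 1 - 3 \left(6 - B\right) = 1 + \left(-18 + 3 B\right) = -17 + 3 B$)
$- 40 Q{\left(3 \right)} \left(-24\right) = - 40 \left(-17 + 3 \cdot 3\right) \left(-24\right) = - 40 \left(-17 + 9\right) \left(-24\right) = \left(-40\right) \left(-8\right) \left(-24\right) = 320 \left(-24\right) = -7680$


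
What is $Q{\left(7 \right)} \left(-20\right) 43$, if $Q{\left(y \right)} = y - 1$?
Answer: $-5160$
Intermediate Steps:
$Q{\left(y \right)} = -1 + y$ ($Q{\left(y \right)} = y - 1 = -1 + y$)
$Q{\left(7 \right)} \left(-20\right) 43 = \left(-1 + 7\right) \left(-20\right) 43 = 6 \left(-20\right) 43 = \left(-120\right) 43 = -5160$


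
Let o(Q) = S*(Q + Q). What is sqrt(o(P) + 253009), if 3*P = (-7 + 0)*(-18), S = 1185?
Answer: sqrt(352549) ≈ 593.76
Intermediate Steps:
P = 42 (P = ((-7 + 0)*(-18))/3 = (-7*(-18))/3 = (1/3)*126 = 42)
o(Q) = 2370*Q (o(Q) = 1185*(Q + Q) = 1185*(2*Q) = 2370*Q)
sqrt(o(P) + 253009) = sqrt(2370*42 + 253009) = sqrt(99540 + 253009) = sqrt(352549)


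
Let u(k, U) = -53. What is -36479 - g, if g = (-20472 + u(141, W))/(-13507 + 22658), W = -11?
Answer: -333798804/9151 ≈ -36477.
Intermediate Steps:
g = -20525/9151 (g = (-20472 - 53)/(-13507 + 22658) = -20525/9151 ≈ -2.2429)
-36479 - g = -36479 - 1*(-20525/9151) = -36479 + 20525/9151 = -333798804/9151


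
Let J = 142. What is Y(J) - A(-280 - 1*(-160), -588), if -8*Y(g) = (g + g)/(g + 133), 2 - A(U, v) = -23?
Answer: -13821/550 ≈ -25.129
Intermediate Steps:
A(U, v) = 25 (A(U, v) = 2 - 1*(-23) = 2 + 23 = 25)
Y(g) = -g/(4*(133 + g)) (Y(g) = -(g + g)/(8*(g + 133)) = -2*g/(8*(133 + g)) = -g/(4*(133 + g)))
Y(J) - A(-280 - 1*(-160), -588) = -1*142/(532 + 4*142) - 1*25 = -1*142/(532 + 568) - 25 = -1*142/1100 - 25 = -1*142*1/1100 - 25 = -71/550 - 25 = -13821/550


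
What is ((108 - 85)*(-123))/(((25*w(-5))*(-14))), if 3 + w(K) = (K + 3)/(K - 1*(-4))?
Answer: -2829/350 ≈ -8.0829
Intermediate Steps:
w(K) = -3 + (3 + K)/(4 + K) (w(K) = -3 + (K + 3)/(K - 1*(-4)) = -3 + (3 + K)/(K + 4) = -3 + (3 + K)/(4 + K))
((108 - 85)*(-123))/(((25*w(-5))*(-14))) = ((108 - 85)*(-123))/(((25*((-9 - 2*(-5))/(4 - 5)))*(-14))) = (23*(-123))/(((25*((-9 + 10)/(-1)))*(-14))) = -2829/((25*(-1*1))*(-14)) = -2829/((25*(-1))*(-14)) = -2829/((-25*(-14))) = -2829/350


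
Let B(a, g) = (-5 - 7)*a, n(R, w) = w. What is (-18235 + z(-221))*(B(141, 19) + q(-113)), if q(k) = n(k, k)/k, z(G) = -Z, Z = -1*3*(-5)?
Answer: 30860750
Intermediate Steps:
Z = 15 (Z = -3*(-5) = 15)
B(a, g) = -12*a
z(G) = -15 (z(G) = -1*15 = -15)
q(k) = 1 (q(k) = k/k = 1)
(-18235 + z(-221))*(B(141, 19) + q(-113)) = (-18235 - 15)*(-12*141 + 1) = -18250*(-1692 + 1) = -18250*(-1691) = 30860750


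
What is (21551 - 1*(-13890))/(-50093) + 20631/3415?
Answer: 912437668/171067595 ≈ 5.3338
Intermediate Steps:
(21551 - 1*(-13890))/(-50093) + 20631/3415 = (21551 + 13890)*(-1/50093) + 20631*(1/3415) = 35441*(-1/50093) + 20631/3415 = -35441/50093 + 20631/3415 = 912437668/171067595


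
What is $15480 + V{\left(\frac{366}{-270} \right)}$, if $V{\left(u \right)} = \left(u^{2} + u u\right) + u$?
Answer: $\frac{31351697}{2025} \approx 15482.0$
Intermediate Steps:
$V{\left(u \right)} = u + 2 u^{2}$ ($V{\left(u \right)} = \left(u^{2} + u^{2}\right) + u = 2 u^{2} + u = u + 2 u^{2}$)
$15480 + V{\left(\frac{366}{-270} \right)} = 15480 + \frac{366}{-270} \left(1 + 2 \frac{366}{-270}\right) = 15480 + 366 \left(- \frac{1}{270}\right) \left(1 + 2 \cdot 366 \left(- \frac{1}{270}\right)\right) = 15480 - \frac{61 \left(1 + 2 \left(- \frac{61}{45}\right)\right)}{45} = 15480 - \frac{61 \left(1 - \frac{122}{45}\right)}{45} = 15480 - - \frac{4697}{2025} = 15480 + \frac{4697}{2025} = \frac{31351697}{2025}$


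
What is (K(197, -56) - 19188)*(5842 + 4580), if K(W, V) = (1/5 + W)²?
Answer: 5132793312/25 ≈ 2.0531e+8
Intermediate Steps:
K(W, V) = (⅕ + W)² (K(W, V) = (1*(⅕) + W)² = (⅕ + W)²)
(K(197, -56) - 19188)*(5842 + 4580) = ((1 + 5*197)²/25 - 19188)*(5842 + 4580) = ((1 + 985)²/25 - 19188)*10422 = ((1/25)*986² - 19188)*10422 = ((1/25)*972196 - 19188)*10422 = (972196/25 - 19188)*10422 = (492496/25)*10422 = 5132793312/25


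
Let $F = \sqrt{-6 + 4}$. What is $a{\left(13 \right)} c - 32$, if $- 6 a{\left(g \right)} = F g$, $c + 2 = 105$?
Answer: $-32 - \frac{1339 i \sqrt{2}}{6} \approx -32.0 - 315.61 i$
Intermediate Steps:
$c = 103$ ($c = -2 + 105 = 103$)
$F = i \sqrt{2}$ ($F = \sqrt{-2} = i \sqrt{2} \approx 1.4142 i$)
$a{\left(g \right)} = - \frac{i g \sqrt{2}}{6}$ ($a{\left(g \right)} = - \frac{i \sqrt{2} g}{6} = - \frac{i g \sqrt{2}}{6}$)
$a{\left(13 \right)} c - 32 = \left(- \frac{1}{6}\right) i 13 \sqrt{2} \cdot 103 - 32 = - \frac{13 i \sqrt{2}}{6} \cdot 103 - 32 = - \frac{1339 i \sqrt{2}}{6} - 32 = -32 - \frac{1339 i \sqrt{2}}{6}$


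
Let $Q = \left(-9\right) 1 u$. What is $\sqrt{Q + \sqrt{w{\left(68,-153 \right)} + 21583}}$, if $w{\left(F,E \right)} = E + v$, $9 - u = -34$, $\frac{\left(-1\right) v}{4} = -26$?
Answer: $\sqrt{-387 + \sqrt{21534}} \approx 15.5 i$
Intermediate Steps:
$v = 104$ ($v = \left(-4\right) \left(-26\right) = 104$)
$u = 43$ ($u = 9 - -34 = 9 + 34 = 43$)
$w{\left(F,E \right)} = 104 + E$ ($w{\left(F,E \right)} = E + 104 = 104 + E$)
$Q = -387$ ($Q = \left(-9\right) 1 \cdot 43 = \left(-9\right) 43 = -387$)
$\sqrt{Q + \sqrt{w{\left(68,-153 \right)} + 21583}} = \sqrt{-387 + \sqrt{\left(104 - 153\right) + 21583}} = \sqrt{-387 + \sqrt{-49 + 21583}} = \sqrt{-387 + \sqrt{21534}}$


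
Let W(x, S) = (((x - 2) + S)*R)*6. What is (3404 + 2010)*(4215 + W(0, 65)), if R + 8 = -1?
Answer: 4401582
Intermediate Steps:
R = -9 (R = -8 - 1 = -9)
W(x, S) = 108 - 54*S - 54*x (W(x, S) = (((x - 2) + S)*(-9))*6 = (((-2 + x) + S)*(-9))*6 = ((-2 + S + x)*(-9))*6 = (18 - 9*S - 9*x)*6 = 108 - 54*S - 54*x)
(3404 + 2010)*(4215 + W(0, 65)) = (3404 + 2010)*(4215 + (108 - 54*65 - 54*0)) = 5414*(4215 + (108 - 3510 + 0)) = 5414*(4215 - 3402) = 5414*813 = 4401582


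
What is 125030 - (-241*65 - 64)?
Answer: 140759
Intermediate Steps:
125030 - (-241*65 - 64) = 125030 - (-15665 - 64) = 125030 - 1*(-15729) = 125030 + 15729 = 140759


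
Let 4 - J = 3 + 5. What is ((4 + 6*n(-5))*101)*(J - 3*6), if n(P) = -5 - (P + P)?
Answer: -75548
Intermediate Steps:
n(P) = -5 - 2*P
J = -4 (J = 4 - (3 + 5) = 4 - 1*8 = 4 - 8 = -4)
((4 + 6*n(-5))*101)*(J - 3*6) = ((4 + 6*(-5 - 2*(-5)))*101)*(-4 - 3*6) = ((4 + 6*(-5 + 10))*101)*(-4 - 18) = ((4 + 6*5)*101)*(-22) = ((4 + 30)*101)*(-22) = (34*101)*(-22) = 3434*(-22) = -75548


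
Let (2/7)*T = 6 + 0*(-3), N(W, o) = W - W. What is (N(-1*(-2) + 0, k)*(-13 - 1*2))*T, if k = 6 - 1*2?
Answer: 0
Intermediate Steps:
k = 4 (k = 6 - 2 = 4)
N(W, o) = 0
T = 21 (T = 7*(6 + 0*(-3))/2 = 7*(6 + 0)/2 = (7/2)*6 = 21)
(N(-1*(-2) + 0, k)*(-13 - 1*2))*T = (0*(-13 - 1*2))*21 = (0*(-13 - 2))*21 = (0*(-15))*21 = 0*21 = 0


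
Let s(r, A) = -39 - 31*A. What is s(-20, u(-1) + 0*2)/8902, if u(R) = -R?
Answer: -35/4451 ≈ -0.0078634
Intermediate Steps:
s(-20, u(-1) + 0*2)/8902 = (-39 - 31*(-1*(-1) + 0*2))/8902 = (-39 - 31*(1 + 0))*(1/8902) = (-39 - 31*1)*(1/8902) = (-39 - 31)*(1/8902) = -70*1/8902 = -35/4451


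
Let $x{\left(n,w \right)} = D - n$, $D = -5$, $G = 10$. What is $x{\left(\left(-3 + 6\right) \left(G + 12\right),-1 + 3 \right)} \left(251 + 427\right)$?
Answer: $-48138$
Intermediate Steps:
$x{\left(n,w \right)} = -5 - n$
$x{\left(\left(-3 + 6\right) \left(G + 12\right),-1 + 3 \right)} \left(251 + 427\right) = \left(-5 - \left(-3 + 6\right) \left(10 + 12\right)\right) \left(251 + 427\right) = \left(-5 - 3 \cdot 22\right) 678 = \left(-5 - 66\right) 678 = \left(-71\right) 678 = -48138$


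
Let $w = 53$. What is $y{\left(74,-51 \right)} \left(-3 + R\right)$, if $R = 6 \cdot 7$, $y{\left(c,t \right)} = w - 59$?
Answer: $-234$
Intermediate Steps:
$y{\left(c,t \right)} = -6$ ($y{\left(c,t \right)} = 53 - 59 = -6$)
$R = 42$
$y{\left(74,-51 \right)} \left(-3 + R\right) = - 6 \left(-3 + 42\right) = \left(-6\right) 39 = -234$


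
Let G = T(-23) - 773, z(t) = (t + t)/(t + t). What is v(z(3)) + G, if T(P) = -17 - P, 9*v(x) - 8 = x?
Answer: -766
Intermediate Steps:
z(t) = 1 (z(t) = (2*t)/((2*t)) = (2*t)*(1/(2*t)) = 1)
v(x) = 8/9 + x/9
G = -767 (G = (-17 - 1*(-23)) - 773 = (-17 + 23) - 773 = 6 - 773 = -767)
v(z(3)) + G = (8/9 + (⅑)*1) - 767 = (8/9 + ⅑) - 767 = 1 - 767 = -766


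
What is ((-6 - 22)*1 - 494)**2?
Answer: 272484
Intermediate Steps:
((-6 - 22)*1 - 494)**2 = (-28*1 - 494)**2 = (-28 - 494)**2 = (-522)**2 = 272484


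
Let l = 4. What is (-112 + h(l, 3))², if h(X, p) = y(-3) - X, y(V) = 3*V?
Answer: 15625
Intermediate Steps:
h(X, p) = -9 - X (h(X, p) = 3*(-3) - X = -9 - X)
(-112 + h(l, 3))² = (-112 + (-9 - 1*4))² = (-112 + (-9 - 4))² = (-112 - 13)² = (-125)² = 15625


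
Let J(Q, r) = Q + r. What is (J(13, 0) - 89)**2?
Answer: 5776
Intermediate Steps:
(J(13, 0) - 89)**2 = ((13 + 0) - 89)**2 = (13 - 89)**2 = (-76)**2 = 5776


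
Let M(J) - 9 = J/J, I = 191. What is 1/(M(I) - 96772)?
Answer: -1/96762 ≈ -1.0335e-5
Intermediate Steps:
M(J) = 10 (M(J) = 9 + J/J = 9 + 1 = 10)
1/(M(I) - 96772) = 1/(10 - 96772) = 1/(-96762) = -1/96762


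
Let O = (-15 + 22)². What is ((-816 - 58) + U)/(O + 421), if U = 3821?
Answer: 2947/470 ≈ 6.2702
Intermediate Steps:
O = 49 (O = 7² = 49)
((-816 - 58) + U)/(O + 421) = ((-816 - 58) + 3821)/(49 + 421) = (-874 + 3821)/470 = 2947*(1/470) = 2947/470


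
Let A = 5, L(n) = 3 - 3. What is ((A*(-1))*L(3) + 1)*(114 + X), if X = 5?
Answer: 119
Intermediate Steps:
L(n) = 0
((A*(-1))*L(3) + 1)*(114 + X) = ((5*(-1))*0 + 1)*(114 + 5) = (-5*0 + 1)*119 = (0 + 1)*119 = 1*119 = 119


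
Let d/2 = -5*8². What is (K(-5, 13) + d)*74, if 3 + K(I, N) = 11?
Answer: -46768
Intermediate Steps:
K(I, N) = 8 (K(I, N) = -3 + 11 = 8)
d = -640 (d = 2*(-5*8²) = 2*(-5*64) = 2*(-320) = -640)
(K(-5, 13) + d)*74 = (8 - 640)*74 = -632*74 = -46768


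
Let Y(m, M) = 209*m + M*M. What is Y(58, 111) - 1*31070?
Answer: -6627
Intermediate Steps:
Y(m, M) = M² + 209*m (Y(m, M) = 209*m + M² = M² + 209*m)
Y(58, 111) - 1*31070 = (111² + 209*58) - 1*31070 = (12321 + 12122) - 31070 = 24443 - 31070 = -6627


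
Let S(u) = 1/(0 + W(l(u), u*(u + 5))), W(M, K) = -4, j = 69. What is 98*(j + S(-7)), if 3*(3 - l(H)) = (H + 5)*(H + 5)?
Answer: 13475/2 ≈ 6737.5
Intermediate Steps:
l(H) = 3 - (5 + H)²/3 (l(H) = 3 - (H + 5)*(H + 5)/3 = 3 - (5 + H)*(5 + H)/3 = 3 - (5 + H)²/3)
S(u) = -¼ (S(u) = 1/(0 - 4) = 1/(-4) = -¼)
98*(j + S(-7)) = 98*(69 - ¼) = 98*(275/4) = 13475/2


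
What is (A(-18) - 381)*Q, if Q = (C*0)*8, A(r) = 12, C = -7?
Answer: 0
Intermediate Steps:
Q = 0 (Q = -7*0*8 = 0*8 = 0)
(A(-18) - 381)*Q = (12 - 381)*0 = -369*0 = 0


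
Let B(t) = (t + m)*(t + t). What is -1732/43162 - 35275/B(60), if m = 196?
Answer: -157574659/132593664 ≈ -1.1884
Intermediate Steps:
B(t) = 2*t*(196 + t) (B(t) = (t + 196)*(t + t) = (196 + t)*(2*t) = 2*t*(196 + t))
-1732/43162 - 35275/B(60) = -1732/43162 - 35275*1/(120*(196 + 60)) = -1732*1/43162 - 35275/(2*60*256) = -866/21581 - 35275/30720 = -866/21581 - 35275*1/30720 = -866/21581 - 7055/6144 = -157574659/132593664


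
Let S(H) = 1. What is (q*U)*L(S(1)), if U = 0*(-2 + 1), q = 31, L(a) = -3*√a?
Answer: 0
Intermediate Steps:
U = 0 (U = 0*(-1) = 0)
(q*U)*L(S(1)) = (31*0)*(-3*√1) = 0*(-3*1) = 0*(-3) = 0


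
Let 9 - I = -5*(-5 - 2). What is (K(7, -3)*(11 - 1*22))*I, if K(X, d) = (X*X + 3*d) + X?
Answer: 13442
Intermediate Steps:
K(X, d) = X + X**2 + 3*d (K(X, d) = (X**2 + 3*d) + X = X + X**2 + 3*d)
I = -26 (I = 9 - (-5)*(-5 - 2) = 9 - (-5)*(-7) = 9 - 1*35 = 9 - 35 = -26)
(K(7, -3)*(11 - 1*22))*I = ((7 + 7**2 + 3*(-3))*(11 - 1*22))*(-26) = ((7 + 49 - 9)*(11 - 22))*(-26) = (47*(-11))*(-26) = -517*(-26) = 13442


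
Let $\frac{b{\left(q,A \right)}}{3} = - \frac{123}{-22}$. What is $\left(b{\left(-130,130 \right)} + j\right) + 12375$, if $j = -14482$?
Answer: $- \frac{45985}{22} \approx -2090.2$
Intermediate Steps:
$b{\left(q,A \right)} = \frac{369}{22}$ ($b{\left(q,A \right)} = 3 \left(- \frac{123}{-22}\right) = 3 \left(\left(-123\right) \left(- \frac{1}{22}\right)\right) = 3 \cdot \frac{123}{22} = \frac{369}{22}$)
$\left(b{\left(-130,130 \right)} + j\right) + 12375 = \left(\frac{369}{22} - 14482\right) + 12375 = - \frac{318235}{22} + 12375 = - \frac{45985}{22}$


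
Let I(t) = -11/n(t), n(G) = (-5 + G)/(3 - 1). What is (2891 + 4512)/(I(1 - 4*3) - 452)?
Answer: -59224/3605 ≈ -16.428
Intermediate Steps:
n(G) = -5/2 + G/2 (n(G) = (-5 + G)/2 = (-5 + G)*(½) = -5/2 + G/2)
I(t) = -11/(-5/2 + t/2)
(2891 + 4512)/(I(1 - 4*3) - 452) = (2891 + 4512)/(-22/(-5 + (1 - 4*3)) - 452) = 7403/(-22/(-5 + (1 - 12)) - 452) = 7403/(-22/(-5 - 11) - 452) = 7403/(-22/(-16) - 452) = 7403/(-22*(-1/16) - 452) = 7403/(11/8 - 452) = 7403/(-3605/8) = 7403*(-8/3605) = -59224/3605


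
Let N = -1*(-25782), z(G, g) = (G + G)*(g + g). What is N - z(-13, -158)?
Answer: 17566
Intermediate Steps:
z(G, g) = 4*G*g (z(G, g) = (2*G)*(2*g) = 4*G*g)
N = 25782
N - z(-13, -158) = 25782 - 4*(-13)*(-158) = 25782 - 1*8216 = 25782 - 8216 = 17566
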